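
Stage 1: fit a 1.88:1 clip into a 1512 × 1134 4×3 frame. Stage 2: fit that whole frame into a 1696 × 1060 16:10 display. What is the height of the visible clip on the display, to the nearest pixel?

1.88:1 in 1512×1134: fills the width, so the clip is 1512.00 × 804.26.
4×3 in 1696×1060: fills the height, so the intermediate becomes 1413.33 × 1060.00 — a scale of ×0.9347.
Applying the same ×0.9347: 804.26 → 751.77.

752 px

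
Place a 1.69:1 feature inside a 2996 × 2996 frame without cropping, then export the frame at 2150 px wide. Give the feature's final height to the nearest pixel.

In the 2996×2996 frame the feature fills the width: height = 2996 / 1.690 ≈ 1772.78 px.
Scaling 2996 → 2150 is ×0.7176, so the height becomes 1772.78 × 0.7176 ≈ 1272.19 px.

1272 px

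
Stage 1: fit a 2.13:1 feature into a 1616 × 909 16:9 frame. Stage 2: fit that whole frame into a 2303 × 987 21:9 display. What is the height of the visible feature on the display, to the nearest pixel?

Inside the 1616×909 canvas the feature is width-limited at 1616.00 × 758.69.
16:9 in 2303×987: fills the height, so the intermediate becomes 1754.67 × 987.00 — a scale of ×1.0858.
Applying the same ×1.0858: 758.69 → 823.79.

824 px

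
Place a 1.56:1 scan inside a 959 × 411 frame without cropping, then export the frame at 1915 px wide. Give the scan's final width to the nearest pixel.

1280 px

At 959×411 the scan is height-limited, so width = 411 × 1.560 ≈ 641.16 px.
The frame scales by 1915/959 = 1.9969; 641.16 × 1.9969 ≈ 1280.31 px.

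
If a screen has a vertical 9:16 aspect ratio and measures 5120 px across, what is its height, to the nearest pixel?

9102 px

5120·16/9 = 9102.22.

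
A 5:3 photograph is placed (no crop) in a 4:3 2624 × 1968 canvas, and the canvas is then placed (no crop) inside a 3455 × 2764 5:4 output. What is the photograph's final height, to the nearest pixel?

Inside the 2624×1968 canvas the photograph is width-limited at 2624.00 × 1574.40.
4:3 in 3455×2764: fills the width, so the intermediate becomes 3455.00 × 2591.25 — a scale of ×1.3167.
So the photograph's height is 1574.40 × 1.3167 ≈ 2073.00.

2073 px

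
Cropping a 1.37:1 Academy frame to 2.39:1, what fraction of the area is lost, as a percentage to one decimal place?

The width stays; only height is cut (since 2.39:1 is wider than 1.37:1 Academy).
(1.370)/(2.390) ≈ 0.573 of the area survives, leaving 42.68% discarded.

42.7%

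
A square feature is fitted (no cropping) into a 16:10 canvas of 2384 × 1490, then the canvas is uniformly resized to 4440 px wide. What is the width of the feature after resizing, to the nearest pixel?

2775 px

In the 2384×1490 frame the feature fills the height: width = 1490 × 1/1 ≈ 1490.00 px.
Resizing to 4440 px wide multiplies everything by 1.8624: 1490.00 → 2775.00 px.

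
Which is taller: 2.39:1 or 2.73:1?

2.39 and 2.73; 2.73 > 2.39. The smaller width-to-height ratio is the taller frame.

2.39:1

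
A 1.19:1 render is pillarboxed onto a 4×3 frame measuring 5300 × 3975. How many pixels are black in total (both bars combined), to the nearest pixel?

2264756 pixels

1.19:1 (1.190) < 4×3 (1.333), so the render fills the height.
Content width = 3975 × 1.190 ≈ 4730.2500 px.
Black = 5300 − 4730.2500 = 569.7500 px.
Bar area = 569.7500 × 3975 ≈ 2264756 px.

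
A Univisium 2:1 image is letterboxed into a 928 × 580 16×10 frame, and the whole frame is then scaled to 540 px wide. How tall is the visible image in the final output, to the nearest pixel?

Fitted into 928×580, the image spans the width; its height is 928 × 1/2 ≈ 464.00 px.
Scaling 928 → 540 is ×0.5819, so the height becomes 464.00 × 0.5819 ≈ 270.00 px.

270 px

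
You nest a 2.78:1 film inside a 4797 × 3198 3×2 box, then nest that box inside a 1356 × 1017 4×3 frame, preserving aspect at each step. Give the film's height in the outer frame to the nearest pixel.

First fit — 2.78:1 into 4797×3198 spans the width: 4797.00 × 1725.54.
Second fit — the 3×2 canvas into 1356×1017 spans the width: 1356.00 × 904.00 (×0.2827 from 4797×3198).
Applying the same ×0.2827: 1725.54 → 487.77.

488 px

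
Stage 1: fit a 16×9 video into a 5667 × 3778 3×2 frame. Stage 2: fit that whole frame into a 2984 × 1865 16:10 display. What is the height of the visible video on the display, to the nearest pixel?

1574 px

16×9 in 5667×3778: fills the width, so the video is 5667.00 × 3187.69.
The 3×2 canvas is height-limited in 2984×1865, giving 2797.50 × 1865.00; scale factor 0.4936.
So the video's height is 3187.69 × 0.4936 ≈ 1573.59.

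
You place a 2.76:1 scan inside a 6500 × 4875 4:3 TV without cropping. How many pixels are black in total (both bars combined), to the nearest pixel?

2.76:1 (2.760) > 4:3 (1.333), so the scan fills the width.
The scan is 6500 / 2.760 ≈ 2355.0725 px tall.
Leftover height: 4875 − 2355.0725 = 2519.9275 px.
Bar area = 2519.9275 × 6500 ≈ 16379529 px.

16379529 pixels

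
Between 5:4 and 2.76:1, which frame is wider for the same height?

2.76:1

5:4 = 1.25 and 2.76; 2.76 > 1.25.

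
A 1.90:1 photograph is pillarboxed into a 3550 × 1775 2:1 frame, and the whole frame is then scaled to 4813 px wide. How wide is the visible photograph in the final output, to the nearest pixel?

4572 px

Fitted into 3550×1775, the photograph spans the height; its width is 1775 × 1.900 ≈ 3372.50 px.
The frame scales by 4813/3550 = 1.3558; 3372.50 × 1.3558 ≈ 4572.35 px.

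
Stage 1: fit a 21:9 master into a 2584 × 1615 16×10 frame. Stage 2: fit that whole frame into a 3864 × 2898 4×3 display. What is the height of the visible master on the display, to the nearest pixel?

Inside the 2584×1615 canvas the master is width-limited at 2584.00 × 1107.43.
Second fit — the 16×10 canvas into 3864×2898 spans the width: 3864.00 × 2415.00 (×1.4954 from 2584×1615).
Applying the same ×1.4954: 1107.43 → 1656.00.

1656 px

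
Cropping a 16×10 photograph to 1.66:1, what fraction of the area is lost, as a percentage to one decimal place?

3.6%

1.66:1 is wider than 16×10, so the crop keeps the full width and trims the height.
Area ratio = (1.600)/(1.660) = 96.39%; the remaining 3.61% is cropped out.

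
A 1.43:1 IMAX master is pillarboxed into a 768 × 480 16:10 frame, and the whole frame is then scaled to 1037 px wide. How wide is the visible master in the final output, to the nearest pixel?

In the 768×480 frame the master fills the height: width = 480 × 1.430 ≈ 686.40 px.
The frame scales by 1037/768 = 1.3503; 686.40 × 1.3503 ≈ 926.82 px.

927 px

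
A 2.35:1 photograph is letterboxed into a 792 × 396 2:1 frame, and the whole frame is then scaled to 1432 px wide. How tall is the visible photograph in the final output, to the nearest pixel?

609 px

Fitted into 792×396, the photograph spans the width; its height is 792 / 2.350 ≈ 337.02 px.
The frame scales by 1432/792 = 1.8081; 337.02 × 1.8081 ≈ 609.36 px.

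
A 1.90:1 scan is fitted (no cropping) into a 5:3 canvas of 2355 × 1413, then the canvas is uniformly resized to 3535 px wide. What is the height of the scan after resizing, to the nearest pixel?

1861 px

At 2355×1413 the scan is width-limited, so height = 2355 / 1.900 ≈ 1239.47 px.
The frame scales by 3535/2355 = 1.5011; 1239.47 × 1.5011 ≈ 1860.53 px.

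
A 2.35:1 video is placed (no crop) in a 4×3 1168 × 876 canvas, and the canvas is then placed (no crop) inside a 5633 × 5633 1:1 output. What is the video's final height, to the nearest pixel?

2397 px

Inside the 1168×876 canvas the video is width-limited at 1168.00 × 497.02.
Second fit — the 4×3 canvas into 5633×5633 spans the width: 5633.00 × 4224.75 (×4.8228 from 1168×876).
Applying the same ×4.8228: 497.02 → 2397.02.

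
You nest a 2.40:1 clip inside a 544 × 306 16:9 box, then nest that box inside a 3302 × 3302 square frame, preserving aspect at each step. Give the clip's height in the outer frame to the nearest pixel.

1376 px

Inside the 544×306 canvas the clip is width-limited at 544.00 × 226.67.
The 16:9 canvas is width-limited in 3302×3302, giving 3302.00 × 1857.38; scale factor 6.0699.
The clip scales with it: height 226.67 × 6.0699 ≈ 1375.83.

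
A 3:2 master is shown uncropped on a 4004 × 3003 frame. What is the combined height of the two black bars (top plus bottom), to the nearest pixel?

334 px

3:2 (1.500) > 4:3 (1.333), so the master fills the width.
The master is 4004 × 2/3 ≈ 2669.33 px tall.
3003 − 2669.33 = 333.67 px of bars.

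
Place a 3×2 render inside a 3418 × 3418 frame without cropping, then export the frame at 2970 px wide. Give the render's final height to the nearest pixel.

1980 px

In the 3418×3418 frame the render fills the width: height = 3418 × 2/3 ≈ 2278.67 px.
Resizing to 2970 px wide multiplies everything by 0.8689: 2278.67 → 1980.00 px.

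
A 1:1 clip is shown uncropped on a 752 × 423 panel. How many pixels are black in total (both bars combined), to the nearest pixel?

1:1 (1.000) < 16×9 (1.778), so the clip fills the height.
Content width = 423 × 1/1 ≈ 423.0000 px.
Black = 752 − 423.0000 = 329.0000 px.
Bar area = 329.0000 × 423 ≈ 139167 px.

139167 pixels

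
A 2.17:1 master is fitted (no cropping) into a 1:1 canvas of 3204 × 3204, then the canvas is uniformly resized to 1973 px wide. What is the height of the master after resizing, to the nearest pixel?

Fitted into 3204×3204, the master spans the width; its height is 3204 / 2.170 ≈ 1476.50 px.
Resizing to 1973 px wide multiplies everything by 0.6158: 1476.50 → 909.22 px.

909 px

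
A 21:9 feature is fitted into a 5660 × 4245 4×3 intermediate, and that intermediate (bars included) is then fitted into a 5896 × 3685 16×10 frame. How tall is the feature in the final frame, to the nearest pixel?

21:9 in 5660×4245: fills the width, so the feature is 5660.00 × 2425.71.
Second fit — the 4×3 canvas into 5896×3685 spans the height: 4913.33 × 3685.00 (×0.8681 from 5660×4245).
The feature scales with it: height 2425.71 × 0.8681 ≈ 2105.71.

2106 px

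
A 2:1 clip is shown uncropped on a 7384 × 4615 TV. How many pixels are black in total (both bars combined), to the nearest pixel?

Since 2.000 > 1.600, the clip is width-limited.
The clip is 7384 × 1/2 ≈ 3692.0000 px tall.
Black = 4615 − 3692.0000 = 923.0000 px.
That's 923.0000 × 7384 ≈ 6815432 black pixels.

6815432 pixels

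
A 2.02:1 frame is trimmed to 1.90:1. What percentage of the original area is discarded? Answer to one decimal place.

The height stays; only width is cut (since 1.90:1 is narrower than 2.02:1).
Area ratio = (1.900)/(2.020) = 94.06%; the remaining 5.94% is cropped out.

5.9%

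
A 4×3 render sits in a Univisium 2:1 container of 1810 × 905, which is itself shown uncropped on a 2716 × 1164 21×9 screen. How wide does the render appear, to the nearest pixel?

4×3 in 1810×905: fills the height, so the render is 1206.67 × 905.00.
Second fit — the Univisium 2:1 canvas into 2716×1164 spans the height: 2328.00 × 1164.00 (×1.2862 from 1810×905).
The render scales with it: width 1206.67 × 1.2862 ≈ 1552.00.

1552 px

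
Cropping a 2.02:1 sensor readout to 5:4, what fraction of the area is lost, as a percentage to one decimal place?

The height stays; only width is cut (since 5:4 is narrower than 2.02:1).
(1.250)/(2.020) ≈ 0.619 of the area survives, leaving 38.12% discarded.

38.1%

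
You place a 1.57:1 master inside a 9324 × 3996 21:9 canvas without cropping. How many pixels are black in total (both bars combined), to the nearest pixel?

12188919 pixels

Since 1.570 < 2.333, the master is height-limited.
That makes the image 6273.7200 px wide (3996 × 1.570).
Leftover width: 9324 − 6273.7200 = 3050.2800 px.
That's 3050.2800 × 3996 ≈ 12188919 black pixels.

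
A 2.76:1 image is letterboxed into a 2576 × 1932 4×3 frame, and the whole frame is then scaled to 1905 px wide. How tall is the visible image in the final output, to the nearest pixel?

690 px

At 2576×1932 the image is width-limited, so height = 2576 / 2.760 ≈ 933.33 px.
Resizing to 1905 px wide multiplies everything by 0.7395: 933.33 → 690.22 px.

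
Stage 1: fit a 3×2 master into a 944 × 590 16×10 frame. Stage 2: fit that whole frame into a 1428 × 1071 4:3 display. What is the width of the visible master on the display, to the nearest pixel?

1339 px

Inside the 944×590 canvas the master is height-limited at 885.00 × 590.00.
The 16×10 canvas is width-limited in 1428×1071, giving 1428.00 × 892.50; scale factor 1.5127.
Applying the same ×1.5127: 885.00 → 1338.75.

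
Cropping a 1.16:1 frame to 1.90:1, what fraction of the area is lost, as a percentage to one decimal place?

38.9%

Going from 1.16:1 to 1.90:1 means cutting height while keeping width.
Area ratio = (1.160)/(1.900) = 61.05%; the remaining 38.95% is cropped out.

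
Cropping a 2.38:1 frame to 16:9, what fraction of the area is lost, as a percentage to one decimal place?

16:9 is narrower than 2.38:1, so the crop keeps the full height and trims the width.
(1.778)/(2.380) ≈ 0.747 of the area survives, leaving 25.30% discarded.

25.3%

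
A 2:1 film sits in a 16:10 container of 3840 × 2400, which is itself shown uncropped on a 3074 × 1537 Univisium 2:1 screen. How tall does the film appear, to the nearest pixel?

1230 px

First fit — 2:1 into 3840×2400 spans the width: 3840.00 × 1920.00.
The 16:10 canvas is height-limited in 3074×1537, giving 2459.20 × 1537.00; scale factor 0.6404.
The film scales with it: height 1920.00 × 0.6404 ≈ 1229.60.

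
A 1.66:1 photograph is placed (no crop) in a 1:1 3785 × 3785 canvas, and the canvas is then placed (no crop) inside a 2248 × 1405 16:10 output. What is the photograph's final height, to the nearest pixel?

846 px

First fit — 1.66:1 into 3785×3785 spans the width: 3785.00 × 2280.12.
The 1:1 canvas is height-limited in 2248×1405, giving 1405.00 × 1405.00; scale factor 0.3712.
The photograph scales with it: height 2280.12 × 0.3712 ≈ 846.39.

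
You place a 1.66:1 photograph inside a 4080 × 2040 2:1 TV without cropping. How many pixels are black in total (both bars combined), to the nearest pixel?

Since 1.660 < 2.000, the photograph is height-limited.
The photograph is 2040 × 1.660 ≈ 3386.4000 px wide.
Leftover width: 4080 − 3386.4000 = 693.6000 px.
That's 693.6000 × 2040 ≈ 1414944 black pixels.

1414944 pixels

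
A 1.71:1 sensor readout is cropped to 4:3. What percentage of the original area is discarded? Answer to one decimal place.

4:3 is narrower than 1.71:1, so the crop keeps the full height and trims the width.
(1.333)/(1.710) ≈ 0.780 of the area survives, leaving 22.03% discarded.

22.0%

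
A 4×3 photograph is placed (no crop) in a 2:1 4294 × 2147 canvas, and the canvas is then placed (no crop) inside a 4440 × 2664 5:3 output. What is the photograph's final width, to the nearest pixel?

2960 px

Inside the 4294×2147 canvas the photograph is height-limited at 2862.67 × 2147.00.
The 2:1 canvas is width-limited in 4440×2664, giving 4440.00 × 2220.00; scale factor 1.0340.
The photograph scales with it: width 2862.67 × 1.0340 ≈ 2960.00.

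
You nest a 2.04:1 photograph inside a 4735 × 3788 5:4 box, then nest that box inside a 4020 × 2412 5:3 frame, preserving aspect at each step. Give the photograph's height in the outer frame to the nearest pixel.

First fit — 2.04:1 into 4735×3788 spans the width: 4735.00 × 2321.08.
5:4 in 4020×2412: fills the height, so the intermediate becomes 3015.00 × 2412.00 — a scale of ×0.6367.
Applying the same ×0.6367: 2321.08 → 1477.94.

1478 px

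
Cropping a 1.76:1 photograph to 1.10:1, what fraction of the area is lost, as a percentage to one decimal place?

The height stays; only width is cut (since 1.10:1 is narrower than 1.76:1).
Area ratio = (1.100)/(1.760) = 62.50%; the remaining 37.50% is cropped out.

37.5%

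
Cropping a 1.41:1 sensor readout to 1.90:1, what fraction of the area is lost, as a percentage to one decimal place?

25.8%

The width stays; only height is cut (since 1.90:1 is wider than 1.41:1).
Area ratio = (1.410)/(1.900) = 74.21%; the remaining 25.79% is cropped out.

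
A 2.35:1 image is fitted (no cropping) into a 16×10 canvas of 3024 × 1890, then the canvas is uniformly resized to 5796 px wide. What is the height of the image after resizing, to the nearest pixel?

2466 px

In the 3024×1890 frame the image fills the width: height = 3024 / 2.350 ≈ 1286.81 px.
The frame scales by 5796/3024 = 1.9167; 1286.81 × 1.9167 ≈ 2466.38 px.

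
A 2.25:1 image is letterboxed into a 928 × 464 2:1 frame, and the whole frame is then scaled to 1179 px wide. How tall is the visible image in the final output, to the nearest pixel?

In the 928×464 frame the image fills the width: height = 928 / 2.250 ≈ 412.44 px.
The frame scales by 1179/928 = 1.2705; 412.44 × 1.2705 ≈ 524.00 px.

524 px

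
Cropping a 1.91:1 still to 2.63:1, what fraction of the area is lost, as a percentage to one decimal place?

The width stays; only height is cut (since 2.63:1 is wider than 1.91:1).
Area ratio = (1.910)/(2.630) = 72.62%; the remaining 27.38% is cropped out.

27.4%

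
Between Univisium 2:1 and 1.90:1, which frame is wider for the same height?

Univisium 2:1 = 2 and 1.9; 2 > 1.9.

Univisium 2:1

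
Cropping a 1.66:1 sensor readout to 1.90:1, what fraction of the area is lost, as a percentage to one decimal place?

1.90:1 is wider than 1.66:1, so the crop keeps the full width and trims the height.
(1.660)/(1.900) ≈ 0.874 of the area survives, leaving 12.63% discarded.

12.6%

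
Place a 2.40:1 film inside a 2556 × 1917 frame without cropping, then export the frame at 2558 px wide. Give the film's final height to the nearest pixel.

In the 2556×1917 frame the film fills the width: height = 2556 / 2.400 ≈ 1065.00 px.
Scaling 2556 → 2558 is ×1.0008, so the height becomes 1065.00 × 1.0008 ≈ 1065.83 px.

1066 px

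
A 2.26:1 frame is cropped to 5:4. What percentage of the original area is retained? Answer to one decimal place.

55.3%

Going from 2.26:1 to 5:4 means cutting width while keeping height.
Area ratio = (1.250)/(2.260) = 55.31% retained.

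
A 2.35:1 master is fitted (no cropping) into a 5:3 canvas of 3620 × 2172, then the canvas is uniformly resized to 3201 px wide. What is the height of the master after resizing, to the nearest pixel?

At 3620×2172 the master is width-limited, so height = 3620 / 2.350 ≈ 1540.43 px.
Resizing to 3201 px wide multiplies everything by 0.8843: 1540.43 → 1362.13 px.

1362 px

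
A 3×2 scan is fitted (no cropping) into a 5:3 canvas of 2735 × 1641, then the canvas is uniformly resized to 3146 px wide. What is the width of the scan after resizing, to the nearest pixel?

Fitted into 2735×1641, the scan spans the height; its width is 1641 × 3/2 ≈ 2461.50 px.
Resizing to 3146 px wide multiplies everything by 1.1503: 2461.50 → 2831.40 px.

2831 px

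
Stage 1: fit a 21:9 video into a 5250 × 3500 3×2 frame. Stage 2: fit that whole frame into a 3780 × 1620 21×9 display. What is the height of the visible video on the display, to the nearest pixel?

1041 px

First fit — 21:9 into 5250×3500 spans the width: 5250.00 × 2250.00.
The 3×2 canvas is height-limited in 3780×1620, giving 2430.00 × 1620.00; scale factor 0.4629.
The video scales with it: height 2250.00 × 0.4629 ≈ 1041.43.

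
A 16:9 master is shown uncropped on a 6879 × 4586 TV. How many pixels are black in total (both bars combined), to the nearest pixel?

4929233 pixels

Since 1.778 > 1.500, the master is width-limited.
Content height = 6879 × 9/16 ≈ 3869.4375 px.
Black = 4586 − 3869.4375 = 716.5625 px.
Bar area = 716.5625 × 6879 ≈ 4929233 px.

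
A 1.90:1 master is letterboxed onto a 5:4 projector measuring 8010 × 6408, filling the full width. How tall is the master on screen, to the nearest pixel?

Content height = 8010 / 1.900 ≈ 4215.79 px.

4216 px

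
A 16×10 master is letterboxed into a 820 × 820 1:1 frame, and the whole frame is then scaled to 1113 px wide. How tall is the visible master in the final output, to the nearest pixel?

Fitted into 820×820, the master spans the width; its height is 820 × 10/16 ≈ 512.50 px.
The frame scales by 1113/820 = 1.3573; 512.50 × 1.3573 ≈ 695.62 px.

696 px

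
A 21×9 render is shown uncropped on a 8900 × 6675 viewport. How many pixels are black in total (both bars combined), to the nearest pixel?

25460357 pixels

21×9 (2.333) > 4:3 (1.333), so the render fills the width.
The render is 8900 × 9/21 ≈ 3814.2857 px tall.
Leftover height: 6675 − 3814.2857 = 2860.7143 px.
Across the 8900-px span: 2860.7143 × 8900 ≈ 25460357 px.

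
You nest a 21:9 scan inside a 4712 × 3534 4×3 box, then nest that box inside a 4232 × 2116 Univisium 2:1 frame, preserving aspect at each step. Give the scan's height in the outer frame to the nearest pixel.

1209 px

Inside the 4712×3534 canvas the scan is width-limited at 4712.00 × 2019.43.
4×3 in 4232×2116: fills the height, so the intermediate becomes 2821.33 × 2116.00 — a scale of ×0.5988.
So the scan's height is 2019.43 × 0.5988 ≈ 1209.14.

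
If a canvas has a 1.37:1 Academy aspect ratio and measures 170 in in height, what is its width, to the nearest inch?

At 1.37:1 Academy, 170 × 1.370 ≈ 232.90.

233 in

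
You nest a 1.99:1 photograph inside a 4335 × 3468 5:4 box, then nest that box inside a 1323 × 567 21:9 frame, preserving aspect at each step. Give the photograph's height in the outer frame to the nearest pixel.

First fit — 1.99:1 into 4335×3468 spans the width: 4335.00 × 2178.39.
5:4 in 1323×567: fills the height, so the intermediate becomes 708.75 × 567.00 — a scale of ×0.1635.
Applying the same ×0.1635: 2178.39 → 356.16.

356 px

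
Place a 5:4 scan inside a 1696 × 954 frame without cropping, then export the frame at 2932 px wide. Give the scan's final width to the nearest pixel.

At 1696×954 the scan is height-limited, so width = 954 × 5/4 ≈ 1192.50 px.
Resizing to 2932 px wide multiplies everything by 1.7288: 1192.50 → 2061.56 px.

2062 px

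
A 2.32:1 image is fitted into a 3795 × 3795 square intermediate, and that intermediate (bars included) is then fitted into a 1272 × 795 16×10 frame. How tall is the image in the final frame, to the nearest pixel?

343 px

Inside the 3795×3795 canvas the image is width-limited at 3795.00 × 1635.78.
The square canvas is height-limited in 1272×795, giving 795.00 × 795.00; scale factor 0.2095.
So the image's height is 1635.78 × 0.2095 ≈ 342.67.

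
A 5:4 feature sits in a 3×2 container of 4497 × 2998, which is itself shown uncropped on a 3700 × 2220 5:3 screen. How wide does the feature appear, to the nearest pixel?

5:4 in 4497×2998: fills the height, so the feature is 3747.50 × 2998.00.
Second fit — the 3×2 canvas into 3700×2220 spans the height: 3330.00 × 2220.00 (×0.7405 from 4497×2998).
The feature scales with it: width 3747.50 × 0.7405 ≈ 2775.00.

2775 px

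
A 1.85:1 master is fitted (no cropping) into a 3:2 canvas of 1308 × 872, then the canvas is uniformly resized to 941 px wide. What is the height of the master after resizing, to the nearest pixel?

Fitted into 1308×872, the master spans the width; its height is 1308 / 1.850 ≈ 707.03 px.
Scaling 1308 → 941 is ×0.7194, so the height becomes 707.03 × 0.7194 ≈ 508.65 px.

509 px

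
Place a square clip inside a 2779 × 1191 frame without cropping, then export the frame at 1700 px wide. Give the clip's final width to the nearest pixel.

At 2779×1191 the clip is height-limited, so width = 1191 × 1/1 ≈ 1191.00 px.
Scaling 2779 → 1700 is ×0.6117, so the width becomes 1191.00 × 0.6117 ≈ 728.57 px.

729 px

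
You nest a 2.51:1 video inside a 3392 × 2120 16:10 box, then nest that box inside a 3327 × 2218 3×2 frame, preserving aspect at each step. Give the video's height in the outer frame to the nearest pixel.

1325 px

Inside the 3392×2120 canvas the video is width-limited at 3392.00 × 1351.39.
16:10 in 3327×2218: fills the width, so the intermediate becomes 3327.00 × 2079.38 — a scale of ×0.9808.
Applying the same ×0.9808: 1351.39 → 1325.50.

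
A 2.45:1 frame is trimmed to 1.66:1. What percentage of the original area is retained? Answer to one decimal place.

67.8%

The height stays; only width is cut (since 1.66:1 is narrower than 2.45:1).
(1.660)/(2.450) ≈ 0.678 of the area survives.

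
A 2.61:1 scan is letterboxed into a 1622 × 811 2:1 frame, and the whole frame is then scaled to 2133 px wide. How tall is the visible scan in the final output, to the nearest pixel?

817 px

In the 1622×811 frame the scan fills the width: height = 1622 / 2.610 ≈ 621.46 px.
The frame scales by 2133/1622 = 1.3150; 621.46 × 1.3150 ≈ 817.24 px.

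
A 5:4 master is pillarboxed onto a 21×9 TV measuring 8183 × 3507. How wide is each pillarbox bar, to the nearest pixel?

5:4 (1.250) < 21×9 (2.333), so the master fills the height.
The master is 3507 × 5/4 ≈ 4383.75 px wide.
8183 − 4383.75 = 3799.25 px of bars (1899.62 each).

1900 px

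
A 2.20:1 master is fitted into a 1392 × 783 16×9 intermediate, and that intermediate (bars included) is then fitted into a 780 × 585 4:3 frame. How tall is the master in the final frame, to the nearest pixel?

355 px

2.20:1 in 1392×783: fills the width, so the master is 1392.00 × 632.73.
Second fit — the 16×9 canvas into 780×585 spans the width: 780.00 × 438.75 (×0.5603 from 1392×783).
So the master's height is 632.73 × 0.5603 ≈ 354.55.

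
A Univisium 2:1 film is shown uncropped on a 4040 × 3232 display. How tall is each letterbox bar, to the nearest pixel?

606 px

Since 2.000 > 1.250, the film is width-limited.
That makes the image 2020.00 px tall (4040 × 1/2).
3232 − 2020.00 = 1212.00 px of bars (606.00 each).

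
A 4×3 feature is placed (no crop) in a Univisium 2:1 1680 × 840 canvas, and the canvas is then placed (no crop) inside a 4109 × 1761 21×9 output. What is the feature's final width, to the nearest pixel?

Inside the 1680×840 canvas the feature is height-limited at 1120.00 × 840.00.
Second fit — the Univisium 2:1 canvas into 4109×1761 spans the height: 3522.00 × 1761.00 (×2.0964 from 1680×840).
Applying the same ×2.0964: 1120.00 → 2348.00.

2348 px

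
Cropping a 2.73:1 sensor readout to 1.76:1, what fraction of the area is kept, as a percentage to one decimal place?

64.5%

The height stays; only width is cut (since 1.76:1 is narrower than 2.73:1).
(1.760)/(2.730) ≈ 0.645 of the area survives.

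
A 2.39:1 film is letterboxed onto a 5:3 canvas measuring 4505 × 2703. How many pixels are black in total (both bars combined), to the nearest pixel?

3685373 pixels

2.39:1 is wider than 5:3, so it spans the full width.
The film is 4505 / 2.390 ≈ 1884.9372 px tall.
2703 − 1884.9372 = 818.0628 px of bars.
That's 818.0628 × 4505 ≈ 3685373 black pixels.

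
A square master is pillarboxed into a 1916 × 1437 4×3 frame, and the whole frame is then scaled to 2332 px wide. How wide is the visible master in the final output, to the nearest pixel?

1749 px

At 1916×1437 the master is height-limited, so width = 1437 × 1/1 ≈ 1437.00 px.
Resizing to 2332 px wide multiplies everything by 1.2171: 1437.00 → 1749.00 px.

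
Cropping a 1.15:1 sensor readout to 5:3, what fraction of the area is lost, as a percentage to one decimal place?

31.0%

5:3 is wider than 1.15:1, so the crop keeps the full width and trims the height.
(1.150)/(1.667) ≈ 0.690 of the area survives, leaving 31.00% discarded.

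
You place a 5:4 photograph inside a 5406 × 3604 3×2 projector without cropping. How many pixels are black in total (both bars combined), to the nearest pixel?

5:4 (1.250) < 3×2 (1.500), so the photograph fills the height.
Content width = 3604 × 5/4 ≈ 4505.0000 px.
Black = 5406 − 4505.0000 = 901.0000 px.
That's 901.0000 × 3604 ≈ 3247204 black pixels.

3247204 pixels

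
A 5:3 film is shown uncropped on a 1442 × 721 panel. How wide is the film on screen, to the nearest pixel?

1202 px

5:3 is narrower than 2:1, so it spans the full height.
That makes the image 1201.67 px wide (721 × 5/3).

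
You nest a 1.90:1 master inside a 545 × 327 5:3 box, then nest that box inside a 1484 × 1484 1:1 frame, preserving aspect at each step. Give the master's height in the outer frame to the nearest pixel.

781 px

Inside the 545×327 canvas the master is width-limited at 545.00 × 286.84.
The 5:3 canvas is width-limited in 1484×1484, giving 1484.00 × 890.40; scale factor 2.7229.
The master scales with it: height 286.84 × 2.7229 ≈ 781.05.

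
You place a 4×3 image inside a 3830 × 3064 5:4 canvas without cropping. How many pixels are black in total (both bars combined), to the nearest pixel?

4×3 (1.333) > 5:4 (1.250), so the image fills the width.
The image is 3830 × 3/4 ≈ 2872.5000 px tall.
3064 − 2872.5000 = 191.5000 px of bars.
That's 191.5000 × 3830 ≈ 733445 black pixels.

733445 pixels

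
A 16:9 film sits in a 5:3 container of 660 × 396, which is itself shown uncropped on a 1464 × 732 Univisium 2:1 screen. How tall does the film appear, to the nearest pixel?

Inside the 660×396 canvas the film is width-limited at 660.00 × 371.25.
The 5:3 canvas is height-limited in 1464×732, giving 1220.00 × 732.00; scale factor 1.8485.
So the film's height is 371.25 × 1.8485 ≈ 686.25.

686 px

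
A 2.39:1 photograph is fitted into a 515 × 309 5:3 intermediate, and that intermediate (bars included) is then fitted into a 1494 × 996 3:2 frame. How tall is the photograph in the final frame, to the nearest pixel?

2.39:1 in 515×309: fills the width, so the photograph is 515.00 × 215.48.
The 5:3 canvas is width-limited in 1494×996, giving 1494.00 × 896.40; scale factor 2.9010.
The photograph scales with it: height 215.48 × 2.9010 ≈ 625.10.

625 px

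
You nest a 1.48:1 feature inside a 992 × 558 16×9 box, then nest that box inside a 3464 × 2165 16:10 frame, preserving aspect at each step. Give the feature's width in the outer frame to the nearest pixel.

1.48:1 in 992×558: fills the height, so the feature is 825.84 × 558.00.
Second fit — the 16×9 canvas into 3464×2165 spans the width: 3464.00 × 1948.50 (×3.4919 from 992×558).
So the feature's width is 825.84 × 3.4919 ≈ 2883.78.

2884 px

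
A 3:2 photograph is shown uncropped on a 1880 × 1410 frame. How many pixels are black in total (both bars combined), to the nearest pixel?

Since 1.500 > 1.333, the photograph is width-limited.
Content height = 1880 × 2/3 ≈ 1253.3333 px.
1410 − 1253.3333 = 156.6667 px of bars.
Across the 1880-px span: 156.6667 × 1880 ≈ 294533 px.

294533 pixels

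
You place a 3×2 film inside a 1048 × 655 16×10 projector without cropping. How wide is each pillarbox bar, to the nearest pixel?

33 px

Since 1.500 < 1.600, the film is height-limited.
The film is 655 × 3/2 ≈ 982.50 px wide.
1048 − 982.50 = 65.50 px of bars (32.75 each).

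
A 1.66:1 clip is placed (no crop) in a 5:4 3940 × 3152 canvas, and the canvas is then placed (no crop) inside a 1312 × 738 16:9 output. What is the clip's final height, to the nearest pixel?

556 px

First fit — 1.66:1 into 3940×3152 spans the width: 3940.00 × 2373.49.
5:4 in 1312×738: fills the height, so the intermediate becomes 922.50 × 738.00 — a scale of ×0.2341.
Applying the same ×0.2341: 2373.49 → 555.72.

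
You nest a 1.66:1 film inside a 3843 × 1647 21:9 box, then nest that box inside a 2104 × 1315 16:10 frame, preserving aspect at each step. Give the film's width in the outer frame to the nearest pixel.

1497 px

Inside the 3843×1647 canvas the film is height-limited at 2734.02 × 1647.00.
Second fit — the 21:9 canvas into 2104×1315 spans the width: 2104.00 × 901.71 (×0.5475 from 3843×1647).
Applying the same ×0.5475: 2734.02 → 1496.85.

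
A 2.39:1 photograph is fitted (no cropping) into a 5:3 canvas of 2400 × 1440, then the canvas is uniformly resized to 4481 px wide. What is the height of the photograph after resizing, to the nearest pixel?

1875 px

Fitted into 2400×1440, the photograph spans the width; its height is 2400 / 2.390 ≈ 1004.18 px.
The frame scales by 4481/2400 = 1.8671; 1004.18 × 1.8671 ≈ 1874.90 px.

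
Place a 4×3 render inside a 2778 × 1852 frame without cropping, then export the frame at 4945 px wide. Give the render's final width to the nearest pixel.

4396 px

Fitted into 2778×1852, the render spans the height; its width is 1852 × 4/3 ≈ 2469.33 px.
Resizing to 4945 px wide multiplies everything by 1.7801: 2469.33 → 4395.56 px.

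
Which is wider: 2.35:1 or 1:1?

2.35:1

2.35 and 1; 2.35 > 1.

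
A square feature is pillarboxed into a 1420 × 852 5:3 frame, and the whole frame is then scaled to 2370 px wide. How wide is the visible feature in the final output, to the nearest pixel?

In the 1420×852 frame the feature fills the height: width = 852 × 1/1 ≈ 852.00 px.
The frame scales by 2370/1420 = 1.6690; 852.00 × 1.6690 ≈ 1422.00 px.

1422 px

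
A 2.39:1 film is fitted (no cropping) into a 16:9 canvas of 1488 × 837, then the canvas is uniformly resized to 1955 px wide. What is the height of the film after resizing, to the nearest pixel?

818 px

Fitted into 1488×837, the film spans the width; its height is 1488 / 2.390 ≈ 622.59 px.
Scaling 1488 → 1955 is ×1.3138, so the height becomes 622.59 × 1.3138 ≈ 817.99 px.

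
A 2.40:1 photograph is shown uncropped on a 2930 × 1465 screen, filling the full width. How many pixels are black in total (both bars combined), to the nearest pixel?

That makes the image 1220.8333 px tall (2930 / 2.400).
Black = 1465 − 1220.8333 = 244.1667 px.
Across the 2930-px span: 244.1667 × 2930 ≈ 715408 px.

715408 pixels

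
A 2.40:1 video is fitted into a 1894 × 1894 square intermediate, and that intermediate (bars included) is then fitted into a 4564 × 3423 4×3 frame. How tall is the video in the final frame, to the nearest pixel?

1426 px

First fit — 2.40:1 into 1894×1894 spans the width: 1894.00 × 789.17.
The square canvas is height-limited in 4564×3423, giving 3423.00 × 3423.00; scale factor 1.8073.
Applying the same ×1.8073: 789.17 → 1426.25.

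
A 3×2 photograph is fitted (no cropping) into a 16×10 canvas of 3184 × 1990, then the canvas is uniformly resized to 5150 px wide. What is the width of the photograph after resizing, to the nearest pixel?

4828 px

At 3184×1990 the photograph is height-limited, so width = 1990 × 3/2 ≈ 2985.00 px.
The frame scales by 5150/3184 = 1.6175; 2985.00 × 1.6175 ≈ 4828.12 px.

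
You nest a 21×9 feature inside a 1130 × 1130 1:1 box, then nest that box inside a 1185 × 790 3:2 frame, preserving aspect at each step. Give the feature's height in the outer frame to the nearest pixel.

339 px

21×9 in 1130×1130: fills the width, so the feature is 1130.00 × 484.29.
The 1:1 canvas is height-limited in 1185×790, giving 790.00 × 790.00; scale factor 0.6991.
The feature scales with it: height 484.29 × 0.6991 ≈ 338.57.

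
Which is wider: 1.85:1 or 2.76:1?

2.76:1

1.85 and 2.76; 2.76 > 1.85.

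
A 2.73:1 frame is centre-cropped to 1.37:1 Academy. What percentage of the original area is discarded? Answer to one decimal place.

49.8%

1.37:1 Academy is narrower than 2.73:1, so the crop keeps the full height and trims the width.
Area ratio = (1.370)/(2.730) = 50.18%; the remaining 49.82% is cropped out.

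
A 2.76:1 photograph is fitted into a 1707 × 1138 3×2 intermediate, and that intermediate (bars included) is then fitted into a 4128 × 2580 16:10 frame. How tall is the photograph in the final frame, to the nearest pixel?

1402 px

Inside the 1707×1138 canvas the photograph is width-limited at 1707.00 × 618.48.
The 3×2 canvas is height-limited in 4128×2580, giving 3870.00 × 2580.00; scale factor 2.2671.
Applying the same ×2.2671: 618.48 → 1402.17.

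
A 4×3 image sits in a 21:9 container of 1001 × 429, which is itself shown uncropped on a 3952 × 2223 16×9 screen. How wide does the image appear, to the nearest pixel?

2258 px

4×3 in 1001×429: fills the height, so the image is 572.00 × 429.00.
Second fit — the 21:9 canvas into 3952×2223 spans the width: 3952.00 × 1693.71 (×3.9481 from 1001×429).
So the image's width is 572.00 × 3.9481 ≈ 2258.29.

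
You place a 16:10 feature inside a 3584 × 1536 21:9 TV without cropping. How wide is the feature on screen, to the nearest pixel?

2458 px

16:10 is narrower than 21:9, so it spans the full height.
That makes the image 2457.60 px wide (1536 × 16/10).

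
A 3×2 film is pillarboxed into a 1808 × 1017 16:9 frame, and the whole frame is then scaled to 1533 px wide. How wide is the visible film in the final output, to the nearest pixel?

1293 px

At 1808×1017 the film is height-limited, so width = 1017 × 3/2 ≈ 1525.50 px.
Resizing to 1533 px wide multiplies everything by 0.8479: 1525.50 → 1293.47 px.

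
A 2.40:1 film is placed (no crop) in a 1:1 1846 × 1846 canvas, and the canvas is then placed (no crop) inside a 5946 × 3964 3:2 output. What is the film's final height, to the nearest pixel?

Inside the 1846×1846 canvas the film is width-limited at 1846.00 × 769.17.
Second fit — the 1:1 canvas into 5946×3964 spans the height: 3964.00 × 3964.00 (×2.1473 from 1846×1846).
So the film's height is 769.17 × 2.1473 ≈ 1651.67.

1652 px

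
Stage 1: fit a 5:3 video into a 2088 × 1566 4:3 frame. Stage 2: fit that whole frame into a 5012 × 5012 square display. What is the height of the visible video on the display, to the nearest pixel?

5:3 in 2088×1566: fills the width, so the video is 2088.00 × 1252.80.
4:3 in 5012×5012: fills the width, so the intermediate becomes 5012.00 × 3759.00 — a scale of ×2.4004.
The video scales with it: height 1252.80 × 2.4004 ≈ 3007.20.

3007 px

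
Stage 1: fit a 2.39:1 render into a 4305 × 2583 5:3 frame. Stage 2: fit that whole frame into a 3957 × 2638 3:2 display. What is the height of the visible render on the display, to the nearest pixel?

2.39:1 in 4305×2583: fills the width, so the render is 4305.00 × 1801.26.
Second fit — the 5:3 canvas into 3957×2638 spans the width: 3957.00 × 2374.20 (×0.9192 from 4305×2583).
Applying the same ×0.9192: 1801.26 → 1655.65.

1656 px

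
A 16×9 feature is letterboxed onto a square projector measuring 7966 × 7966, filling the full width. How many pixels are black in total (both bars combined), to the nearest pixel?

27762506 pixels

That makes the image 4480.8750 px tall (7966 × 9/16).
7966 − 4480.8750 = 3485.1250 px of bars.
Bar area = 3485.1250 × 7966 ≈ 27762506 px.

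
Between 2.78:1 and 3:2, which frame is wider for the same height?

2.78:1

2.78 and 3:2 = 1.5; 2.78 > 1.5.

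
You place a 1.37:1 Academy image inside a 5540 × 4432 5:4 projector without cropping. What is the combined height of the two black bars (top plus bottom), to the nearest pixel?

1.37:1 Academy (1.370) > 5:4 (1.250), so the image fills the width.
The image is 5540 / 1.370 ≈ 4043.80 px tall.
Black = 4432 − 4043.80 = 388.20 px.

388 px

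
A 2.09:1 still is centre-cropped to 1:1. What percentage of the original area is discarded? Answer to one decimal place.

52.2%

Going from 2.09:1 to 1:1 means cutting width while keeping height.
Fraction kept = (1.000)/(2.090) ≈ 47.85%, so 52.15% is lost.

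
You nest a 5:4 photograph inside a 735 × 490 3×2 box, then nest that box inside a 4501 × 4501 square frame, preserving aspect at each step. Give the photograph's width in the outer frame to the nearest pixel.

3751 px

First fit — 5:4 into 735×490 spans the height: 612.50 × 490.00.
The 3×2 canvas is width-limited in 4501×4501, giving 4501.00 × 3000.67; scale factor 6.1238.
Applying the same ×6.1238: 612.50 → 3750.83.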